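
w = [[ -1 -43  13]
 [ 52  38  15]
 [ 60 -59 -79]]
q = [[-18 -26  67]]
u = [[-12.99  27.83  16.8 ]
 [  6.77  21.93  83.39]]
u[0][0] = -12.99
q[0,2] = 67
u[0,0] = -12.99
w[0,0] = -1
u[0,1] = 27.83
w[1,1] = 38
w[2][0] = 60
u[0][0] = -12.99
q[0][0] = -18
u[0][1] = 27.83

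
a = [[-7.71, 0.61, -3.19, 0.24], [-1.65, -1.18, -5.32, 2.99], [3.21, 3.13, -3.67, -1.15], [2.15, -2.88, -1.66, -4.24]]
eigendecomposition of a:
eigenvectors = [[-0.07+0.52j, -0.07-0.52j, -0.15-0.17j, (-0.15+0.17j)],  [(0.1-0.01j), (0.1+0.01j), (-0.71+0j), -0.71-0.00j],  [0.48-0.22j, 0.48+0.22j, (-0.14+0.49j), (-0.14-0.49j)],  [0.66+0.00j, (0.66-0j), -0.07-0.42j, -0.07+0.42j]]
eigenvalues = [(-6.1+2.3j), (-6.1-2.3j), (-2.3+5.01j), (-2.3-5.01j)]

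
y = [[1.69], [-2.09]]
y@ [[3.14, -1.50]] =[[5.31, -2.54], [-6.56, 3.14]]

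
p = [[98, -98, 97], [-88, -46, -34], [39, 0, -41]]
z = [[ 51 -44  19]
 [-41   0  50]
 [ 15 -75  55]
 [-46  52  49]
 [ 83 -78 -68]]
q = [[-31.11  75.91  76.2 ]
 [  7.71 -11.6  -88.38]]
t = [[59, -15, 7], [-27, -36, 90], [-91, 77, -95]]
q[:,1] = [75.91, -11.6]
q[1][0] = 7.71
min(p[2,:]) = -41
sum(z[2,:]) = -5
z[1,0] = -41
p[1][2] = -34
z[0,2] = 19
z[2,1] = -75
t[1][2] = 90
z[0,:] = [51, -44, 19]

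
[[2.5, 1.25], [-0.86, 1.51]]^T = [[2.5, -0.86], [1.25, 1.51]]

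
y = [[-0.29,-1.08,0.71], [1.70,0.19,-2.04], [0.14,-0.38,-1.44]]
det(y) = -2.51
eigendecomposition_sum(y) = [[-0.17+0.64j, -0.53+0.04j, (0.5-0.15j)],  [0.70+0.04j, 0.16+0.54j, (-0.27-0.49j)],  [(-0.09+0.12j), (-0.12-0.04j), (0.12+0.01j)]] + [[(-0.17-0.64j), (-0.53-0.04j), (0.5+0.15j)], [0.70-0.04j, 0.16-0.54j, -0.27+0.49j], [-0.09-0.12j, -0.12+0.04j, 0.12-0.01j]] + [[0.06-0.00j, (-0.03-0j), (-0.3+0j)], [0.30-0.00j, (-0.13-0j), (-1.51+0j)], [0.33-0.00j, (-0.15-0j), (-1.68+0j)]]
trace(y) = -1.54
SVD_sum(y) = [[-0.46,-0.09,0.73], [1.4,0.27,-2.22], [0.66,0.13,-1.05]] + [[-0.13,-0.91,-0.19], [-0.0,-0.0,-0.00], [-0.09,-0.63,-0.13]] + [[0.3, -0.08, 0.18], [0.3, -0.08, 0.18], [-0.43, 0.12, -0.26]]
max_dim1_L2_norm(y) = 2.66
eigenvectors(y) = [[(-0.14+0.66j), (-0.14-0.66j), 0.13+0.00j], [0.72+0.00j, (0.72-0j), 0.66+0.00j], [(-0.09+0.13j), (-0.09-0.13j), 0.74+0.00j]]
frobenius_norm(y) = 3.33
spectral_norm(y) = 3.04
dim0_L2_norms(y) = [1.73, 1.16, 2.6]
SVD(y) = [[-0.28, 0.82, 0.49], [0.87, 0.0, 0.5], [0.41, 0.57, -0.72]] @ diag([3.0424829140395047, 1.1402975890541978, 0.7231314722613474]) @ [[0.53, 0.10, -0.84],  [-0.14, -0.97, -0.21],  [0.84, -0.22, 0.5]]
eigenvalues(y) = [(0.11+1.19j), (0.11-1.19j), (-1.76+0j)]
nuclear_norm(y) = 4.91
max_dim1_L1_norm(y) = 3.93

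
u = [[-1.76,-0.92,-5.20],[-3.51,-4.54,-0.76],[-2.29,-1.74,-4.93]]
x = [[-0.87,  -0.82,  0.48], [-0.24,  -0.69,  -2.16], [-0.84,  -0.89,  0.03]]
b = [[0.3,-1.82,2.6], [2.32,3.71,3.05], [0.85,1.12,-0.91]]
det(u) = -0.44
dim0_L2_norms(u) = [4.55, 4.95, 7.21]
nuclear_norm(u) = 13.29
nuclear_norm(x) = 4.05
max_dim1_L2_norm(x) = 2.28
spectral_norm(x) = 2.31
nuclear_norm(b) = 9.50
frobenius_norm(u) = 9.85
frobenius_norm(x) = 2.89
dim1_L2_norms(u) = [5.57, 5.79, 5.71]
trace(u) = -11.23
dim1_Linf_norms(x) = [0.87, 2.16, 0.89]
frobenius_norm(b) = 6.44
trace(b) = 3.10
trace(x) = -1.53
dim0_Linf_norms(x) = [0.87, 0.89, 2.16]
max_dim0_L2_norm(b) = 4.28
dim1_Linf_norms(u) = [5.2, 4.54, 4.93]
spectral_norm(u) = 8.75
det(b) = -12.04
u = x @ b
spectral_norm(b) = 5.38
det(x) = 0.02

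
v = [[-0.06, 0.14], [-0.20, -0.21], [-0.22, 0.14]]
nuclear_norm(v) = 0.59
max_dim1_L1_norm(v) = 0.41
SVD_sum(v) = [[-0.02, -0.01], [-0.24, -0.07], [-0.16, -0.05]] + [[-0.04, 0.15], [0.04, -0.14], [-0.06, 0.19]]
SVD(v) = [[-0.06, 0.53],[-0.82, -0.51],[-0.56, 0.68]] @ diag([0.3046690803082386, 0.2871876590387061]) @ [[0.96, 0.28], [-0.28, 0.96]]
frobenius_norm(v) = 0.42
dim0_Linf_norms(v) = [0.22, 0.21]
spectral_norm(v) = 0.30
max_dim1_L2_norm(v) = 0.29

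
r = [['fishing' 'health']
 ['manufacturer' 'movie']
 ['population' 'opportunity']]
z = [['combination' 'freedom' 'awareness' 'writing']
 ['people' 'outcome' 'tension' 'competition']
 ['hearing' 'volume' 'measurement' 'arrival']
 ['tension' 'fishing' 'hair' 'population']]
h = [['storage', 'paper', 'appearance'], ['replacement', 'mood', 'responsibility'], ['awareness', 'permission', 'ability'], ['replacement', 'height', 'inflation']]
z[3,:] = ['tension', 'fishing', 'hair', 'population']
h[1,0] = 'replacement'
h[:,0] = ['storage', 'replacement', 'awareness', 'replacement']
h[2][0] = 'awareness'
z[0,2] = 'awareness'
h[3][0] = 'replacement'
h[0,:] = ['storage', 'paper', 'appearance']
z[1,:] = ['people', 'outcome', 'tension', 'competition']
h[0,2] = 'appearance'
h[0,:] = ['storage', 'paper', 'appearance']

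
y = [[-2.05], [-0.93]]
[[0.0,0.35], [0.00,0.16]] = y @ [[0.0, -0.17]]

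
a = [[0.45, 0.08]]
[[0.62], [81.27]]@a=[[0.28,0.05], [36.57,6.5]]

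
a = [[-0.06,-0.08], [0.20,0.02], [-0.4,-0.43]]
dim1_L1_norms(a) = [0.14, 0.22, 0.83]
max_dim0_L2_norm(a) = 0.45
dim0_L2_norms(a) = [0.45, 0.44]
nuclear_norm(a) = 0.74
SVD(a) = [[-0.16, -0.12], [0.26, -0.96], [-0.95, -0.24]] @ diag([0.6152624469686137, 0.1294299862867714]) @ [[0.72, 0.7],  [-0.70, 0.72]]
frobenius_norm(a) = 0.63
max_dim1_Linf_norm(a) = 0.43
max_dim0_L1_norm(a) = 0.66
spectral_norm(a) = 0.62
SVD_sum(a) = [[-0.07, -0.07], [0.11, 0.11], [-0.42, -0.41]] + [[0.01, -0.01], [0.09, -0.09], [0.02, -0.02]]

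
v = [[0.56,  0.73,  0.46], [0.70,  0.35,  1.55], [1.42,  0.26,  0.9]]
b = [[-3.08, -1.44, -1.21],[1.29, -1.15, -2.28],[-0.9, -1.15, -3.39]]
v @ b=[[-1.2, -2.17, -3.90], [-3.1, -3.19, -6.90], [-4.85, -3.38, -5.36]]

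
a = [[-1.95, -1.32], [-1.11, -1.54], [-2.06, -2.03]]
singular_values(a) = [4.15, 0.52]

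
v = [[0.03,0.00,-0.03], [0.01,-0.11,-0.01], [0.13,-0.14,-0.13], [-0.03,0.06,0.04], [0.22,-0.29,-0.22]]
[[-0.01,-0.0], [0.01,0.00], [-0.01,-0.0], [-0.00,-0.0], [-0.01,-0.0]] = v @[[-0.23, -0.07], [-0.11, -0.03], [-0.03, -0.01]]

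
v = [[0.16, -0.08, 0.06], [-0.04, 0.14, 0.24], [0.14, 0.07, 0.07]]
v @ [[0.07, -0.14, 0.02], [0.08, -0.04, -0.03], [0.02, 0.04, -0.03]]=[[0.01, -0.02, 0.0], [0.01, 0.01, -0.01], [0.02, -0.02, -0.00]]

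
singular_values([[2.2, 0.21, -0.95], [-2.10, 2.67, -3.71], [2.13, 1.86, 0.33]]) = [5.04, 3.43, 1.43]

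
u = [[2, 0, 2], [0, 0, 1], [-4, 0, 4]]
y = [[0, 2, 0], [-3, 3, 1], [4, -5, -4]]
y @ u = [[0, 0, 2], [-10, 0, 1], [24, 0, -13]]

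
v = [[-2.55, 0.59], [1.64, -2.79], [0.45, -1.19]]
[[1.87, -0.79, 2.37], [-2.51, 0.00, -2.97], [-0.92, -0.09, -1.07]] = v@[[-0.61, 0.36, -0.79], [0.54, 0.21, 0.6]]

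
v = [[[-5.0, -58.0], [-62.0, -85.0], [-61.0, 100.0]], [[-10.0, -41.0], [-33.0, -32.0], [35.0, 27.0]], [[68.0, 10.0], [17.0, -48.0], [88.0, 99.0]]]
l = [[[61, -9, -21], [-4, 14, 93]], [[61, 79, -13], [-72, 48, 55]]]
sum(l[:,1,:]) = 134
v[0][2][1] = 100.0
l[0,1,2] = 93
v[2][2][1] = 99.0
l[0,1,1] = 14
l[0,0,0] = 61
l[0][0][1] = -9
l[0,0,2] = -21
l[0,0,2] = -21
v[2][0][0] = 68.0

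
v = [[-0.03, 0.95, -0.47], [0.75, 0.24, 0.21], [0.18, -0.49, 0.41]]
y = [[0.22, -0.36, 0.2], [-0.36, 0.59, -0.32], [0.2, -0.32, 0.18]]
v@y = [[-0.44, 0.72, -0.39],[0.12, -0.20, 0.11],[0.30, -0.49, 0.27]]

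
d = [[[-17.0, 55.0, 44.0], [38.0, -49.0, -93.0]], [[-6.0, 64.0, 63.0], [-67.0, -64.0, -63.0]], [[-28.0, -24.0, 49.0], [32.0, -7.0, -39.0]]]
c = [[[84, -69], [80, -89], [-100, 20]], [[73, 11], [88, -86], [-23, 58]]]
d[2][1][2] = -39.0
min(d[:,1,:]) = -93.0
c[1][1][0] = 88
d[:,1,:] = [[38.0, -49.0, -93.0], [-67.0, -64.0, -63.0], [32.0, -7.0, -39.0]]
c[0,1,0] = 80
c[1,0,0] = 73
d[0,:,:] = [[-17.0, 55.0, 44.0], [38.0, -49.0, -93.0]]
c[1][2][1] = 58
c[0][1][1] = -89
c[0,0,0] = 84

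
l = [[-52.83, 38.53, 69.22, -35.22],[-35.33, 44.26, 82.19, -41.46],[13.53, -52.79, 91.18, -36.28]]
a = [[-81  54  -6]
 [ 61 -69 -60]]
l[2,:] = [13.53, -52.79, 91.18, -36.28]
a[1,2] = -60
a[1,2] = -60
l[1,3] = -41.46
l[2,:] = [13.53, -52.79, 91.18, -36.28]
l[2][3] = -36.28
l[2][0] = 13.53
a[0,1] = 54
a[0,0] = -81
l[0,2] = 69.22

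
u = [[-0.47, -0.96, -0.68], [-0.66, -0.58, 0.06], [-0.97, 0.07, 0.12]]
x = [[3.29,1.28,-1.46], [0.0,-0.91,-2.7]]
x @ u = [[-0.97, -4.00, -2.34], [3.22, 0.34, -0.38]]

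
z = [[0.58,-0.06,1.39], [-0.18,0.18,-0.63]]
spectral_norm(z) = 1.65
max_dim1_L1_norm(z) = 2.03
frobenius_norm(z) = 1.65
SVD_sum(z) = [[0.55, -0.12, 1.4],[-0.24, 0.05, -0.62]] + [[0.03, 0.06, -0.01], [0.06, 0.13, -0.01]]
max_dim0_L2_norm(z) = 1.53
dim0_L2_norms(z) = [0.61, 0.19, 1.53]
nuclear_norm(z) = 1.80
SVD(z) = [[-0.92,0.4], [0.40,0.92]] @ diag([1.6459082441671873, 0.15743586561672485]) @ [[-0.37, 0.08, -0.93], [0.44, 0.89, -0.1]]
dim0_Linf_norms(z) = [0.58, 0.18, 1.39]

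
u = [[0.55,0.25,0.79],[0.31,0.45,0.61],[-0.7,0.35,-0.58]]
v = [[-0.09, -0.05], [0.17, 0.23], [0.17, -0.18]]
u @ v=[[0.13, -0.11], [0.15, -0.02], [0.02, 0.22]]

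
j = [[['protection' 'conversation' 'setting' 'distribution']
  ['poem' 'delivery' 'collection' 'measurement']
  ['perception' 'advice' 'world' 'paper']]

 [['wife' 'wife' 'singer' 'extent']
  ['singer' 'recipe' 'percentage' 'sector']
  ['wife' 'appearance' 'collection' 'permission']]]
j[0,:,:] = [['protection', 'conversation', 'setting', 'distribution'], ['poem', 'delivery', 'collection', 'measurement'], ['perception', 'advice', 'world', 'paper']]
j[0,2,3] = 'paper'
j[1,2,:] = ['wife', 'appearance', 'collection', 'permission']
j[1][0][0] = 'wife'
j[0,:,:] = [['protection', 'conversation', 'setting', 'distribution'], ['poem', 'delivery', 'collection', 'measurement'], ['perception', 'advice', 'world', 'paper']]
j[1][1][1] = 'recipe'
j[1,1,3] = 'sector'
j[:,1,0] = ['poem', 'singer']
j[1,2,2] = 'collection'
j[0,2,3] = 'paper'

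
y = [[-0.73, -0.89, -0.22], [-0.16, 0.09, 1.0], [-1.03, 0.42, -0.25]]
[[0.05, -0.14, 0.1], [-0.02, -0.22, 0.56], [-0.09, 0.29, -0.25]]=y@[[0.05, -0.10, 0.0], [-0.1, 0.30, -0.26], [0.00, -0.26, 0.58]]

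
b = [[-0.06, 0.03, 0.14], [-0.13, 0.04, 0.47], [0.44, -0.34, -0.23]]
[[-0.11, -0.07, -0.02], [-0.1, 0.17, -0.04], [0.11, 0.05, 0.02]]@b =[[0.01, 0.00, -0.04], [-0.03, 0.02, 0.08], [-0.0, -0.0, 0.03]]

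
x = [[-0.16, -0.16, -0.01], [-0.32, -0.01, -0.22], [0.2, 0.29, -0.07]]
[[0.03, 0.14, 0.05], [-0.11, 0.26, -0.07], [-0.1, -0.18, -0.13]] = x @ [[-0.16, -0.54, -0.23], [-0.07, -0.33, -0.12], [0.74, -0.39, 0.66]]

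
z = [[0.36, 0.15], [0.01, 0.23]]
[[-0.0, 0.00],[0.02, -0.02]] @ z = [[0.0, 0.00], [0.01, -0.0]]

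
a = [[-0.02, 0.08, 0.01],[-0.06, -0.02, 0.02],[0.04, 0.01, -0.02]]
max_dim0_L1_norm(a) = 0.12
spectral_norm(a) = 0.08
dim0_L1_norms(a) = [0.12, 0.11, 0.05]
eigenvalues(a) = [(-0.03+0.07j), (-0.03-0.07j), (-0.01+0j)]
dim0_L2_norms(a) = [0.07, 0.08, 0.03]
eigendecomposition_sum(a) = [[-0.01+0.03j, 0.04+0.01j, (0.01-0.01j)],  [(-0.03-0.01j), (-0.01+0.04j), (0.01+0.01j)],  [(0.02+0.01j), 0.01-0.02j, (-0.01-0j)]] + [[-0.01-0.03j, (0.04-0.01j), (0.01+0.01j)], [(-0.03+0.01j), (-0.01-0.04j), 0.01-0.01j], [0.02-0.01j, (0.01+0.02j), -0.01+0.00j]] + [[-0j, (-0+0j), -0.00+0.00j], [-0.00+0.00j, -0j, -0j], [-0j, (-0+0j), -0.01+0.00j]]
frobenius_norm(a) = 0.12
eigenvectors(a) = [[(-0.68+0j), -0.68-0.00j, 0.33+0.00j], [0.06-0.61j, (0.06+0.61j), (-0.06+0j)], [(-0.05+0.41j), (-0.05-0.41j), (0.94+0j)]]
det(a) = -0.00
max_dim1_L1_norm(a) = 0.11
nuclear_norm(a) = 0.17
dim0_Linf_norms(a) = [0.06, 0.08, 0.02]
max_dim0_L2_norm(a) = 0.08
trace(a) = -0.06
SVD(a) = [[0.99, 0.11, 0.04], [-0.12, 0.82, 0.57], [0.03, -0.57, 0.82]] @ diag([0.08316896908123439, 0.08035571138175164, 0.005087458137155566]) @ [[-0.14, 0.99, 0.08],[-0.92, -0.16, 0.36],[-0.37, 0.03, -0.93]]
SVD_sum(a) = [[-0.01,0.08,0.01],[0.0,-0.01,-0.00],[-0.0,0.00,0.00]] + [[-0.01, -0.0, 0.00],[-0.06, -0.01, 0.02],[0.04, 0.01, -0.02]] + [[-0.00, 0.0, -0.00],[-0.00, 0.0, -0.0],[-0.0, 0.0, -0.0]]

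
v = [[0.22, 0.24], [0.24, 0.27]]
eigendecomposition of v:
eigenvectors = [[-0.74, -0.67], [0.67, -0.74]]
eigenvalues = [0.0, 0.49]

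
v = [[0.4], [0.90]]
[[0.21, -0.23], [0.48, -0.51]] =v @ [[0.53,-0.57]]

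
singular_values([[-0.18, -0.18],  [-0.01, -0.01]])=[0.25, 0.0]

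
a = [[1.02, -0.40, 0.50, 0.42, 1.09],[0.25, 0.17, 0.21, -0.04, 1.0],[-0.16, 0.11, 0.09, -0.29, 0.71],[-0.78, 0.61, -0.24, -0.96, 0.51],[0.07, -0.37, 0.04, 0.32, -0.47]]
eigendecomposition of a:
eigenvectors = [[(0.04+0j), (-0.72+0j), -0.72-0.00j, -0.81+0.00j, -0.04+0.00j], [-0.24+0.00j, -0.38-0.20j, -0.38+0.20j, (-0.05+0j), (0.24+0j)], [(-0.38+0j), (0.06-0.35j), (0.06+0.35j), 0.34+0.00j, (0.93+0j)], [(-0.83+0j), 0.30-0.15j, (0.3+0.15j), (0.45+0j), -0.17+0.00j], [0.33+0.00j, 0.21-0.09j, 0.21+0.09j, (0.14+0j), (-0.23+0j)]]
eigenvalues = [(-1.06+0j), (0.27+0.36j), (0.27-0.36j), (0.37+0j), 0j]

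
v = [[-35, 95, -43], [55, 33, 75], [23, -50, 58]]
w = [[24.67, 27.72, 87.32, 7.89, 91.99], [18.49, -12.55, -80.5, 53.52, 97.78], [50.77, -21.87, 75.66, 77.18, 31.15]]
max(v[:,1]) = 95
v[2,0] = 23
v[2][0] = 23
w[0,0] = 24.67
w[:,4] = [91.99, 97.78, 31.15]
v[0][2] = -43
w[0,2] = 87.32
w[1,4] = 97.78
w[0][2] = 87.32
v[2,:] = [23, -50, 58]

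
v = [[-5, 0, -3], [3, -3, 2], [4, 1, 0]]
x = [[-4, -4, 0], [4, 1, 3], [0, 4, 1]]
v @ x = [[20, 8, -3], [-24, -7, -7], [-12, -15, 3]]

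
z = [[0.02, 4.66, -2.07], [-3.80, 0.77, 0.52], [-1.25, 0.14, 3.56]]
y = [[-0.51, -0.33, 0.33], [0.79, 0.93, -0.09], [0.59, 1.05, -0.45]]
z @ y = [[2.45, 2.15, 0.52], [2.85, 2.52, -1.56], [2.85, 4.28, -2.03]]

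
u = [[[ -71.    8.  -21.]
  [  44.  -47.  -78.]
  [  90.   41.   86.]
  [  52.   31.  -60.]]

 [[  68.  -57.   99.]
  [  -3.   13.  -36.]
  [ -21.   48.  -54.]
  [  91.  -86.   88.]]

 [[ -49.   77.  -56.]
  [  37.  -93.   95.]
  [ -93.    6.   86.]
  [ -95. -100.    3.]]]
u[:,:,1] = [[8.0, -47.0, 41.0, 31.0], [-57.0, 13.0, 48.0, -86.0], [77.0, -93.0, 6.0, -100.0]]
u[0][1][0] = 44.0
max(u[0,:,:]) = 90.0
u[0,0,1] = 8.0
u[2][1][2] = 95.0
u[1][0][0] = 68.0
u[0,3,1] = 31.0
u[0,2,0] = 90.0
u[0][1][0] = 44.0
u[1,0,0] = 68.0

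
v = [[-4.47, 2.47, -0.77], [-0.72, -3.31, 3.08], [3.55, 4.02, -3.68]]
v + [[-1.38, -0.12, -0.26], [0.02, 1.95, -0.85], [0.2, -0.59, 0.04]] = [[-5.85, 2.35, -1.03], [-0.70, -1.36, 2.23], [3.75, 3.43, -3.64]]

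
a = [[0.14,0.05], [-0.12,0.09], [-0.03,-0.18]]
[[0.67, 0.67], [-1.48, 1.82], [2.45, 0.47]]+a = [[0.81, 0.72], [-1.60, 1.91], [2.42, 0.29]]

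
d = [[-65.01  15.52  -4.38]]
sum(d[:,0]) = -65.01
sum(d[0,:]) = -53.87000000000001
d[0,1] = 15.52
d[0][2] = -4.38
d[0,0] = -65.01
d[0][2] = -4.38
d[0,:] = [-65.01, 15.52, -4.38]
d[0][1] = 15.52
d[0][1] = 15.52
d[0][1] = 15.52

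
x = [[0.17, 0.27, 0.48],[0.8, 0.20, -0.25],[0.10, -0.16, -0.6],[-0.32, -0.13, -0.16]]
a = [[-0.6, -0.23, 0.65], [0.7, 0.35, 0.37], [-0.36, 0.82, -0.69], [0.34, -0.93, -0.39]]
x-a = [[0.77, 0.5, -0.17], [0.1, -0.15, -0.62], [0.46, -0.98, 0.09], [-0.66, 0.80, 0.23]]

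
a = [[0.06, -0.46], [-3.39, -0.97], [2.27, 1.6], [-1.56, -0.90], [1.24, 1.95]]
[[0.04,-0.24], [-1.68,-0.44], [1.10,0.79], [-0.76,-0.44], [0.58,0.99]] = a @[[0.5, -0.02], [-0.02, 0.52]]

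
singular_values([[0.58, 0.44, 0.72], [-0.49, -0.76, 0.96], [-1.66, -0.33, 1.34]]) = [2.44, 1.04, 0.64]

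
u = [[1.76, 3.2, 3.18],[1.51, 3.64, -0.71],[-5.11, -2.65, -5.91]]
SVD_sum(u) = [[2.67, 2.23, 3.09], [1.23, 1.02, 1.42], [-4.66, -3.89, -5.40]] + [[-0.02, 0.63, -0.44], [-0.08, 2.75, -1.91], [-0.03, 1.09, -0.75]] + [[-0.89, 0.34, 0.53], [0.37, -0.14, -0.22], [-0.41, 0.16, 0.24]]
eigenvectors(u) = [[-0.57-0.29j, -0.57+0.29j, (0.43+0j)], [(0.19+0.12j), 0.19-0.12j, 0.81+0.00j], [0.74+0.00j, 0.74-0.00j, (-0.4+0j)]]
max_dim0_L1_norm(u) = 9.8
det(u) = 45.42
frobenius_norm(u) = 10.37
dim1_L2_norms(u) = [4.84, 4.0, 8.25]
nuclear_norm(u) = 14.58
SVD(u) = [[-0.48, -0.21, 0.85],  [-0.22, -0.91, -0.35],  [0.85, -0.36, 0.39]] @ diag([9.607323728243417, 3.6882076195496527, 1.281778192912851]) @ [[-0.57, -0.48, -0.66], [0.03, -0.82, 0.57], [-0.82, 0.31, 0.48]]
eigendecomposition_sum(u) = [[(0.45+3.24j), (0.53-0.45j), 1.53+2.53j],  [(-0.06-1.15j), (-0.2+0.14j), -0.46-0.93j],  [-2.14-3.13j, -0.31+0.74j, (-2.9-1.83j)]] + [[0.45-3.24j,(0.53+0.45j),(1.53-2.53j)], [-0.06+1.15j,-0.20-0.14j,(-0.46+0.93j)], [(-2.14+3.13j),(-0.31-0.74j),-2.90+1.83j]] + [[0.87+0.00j, 2.14-0.00j, (0.12+0j)],[(1.64+0j), 4.04-0.00j, 0.22+0.00j],[(-0.82-0j), (-2.02+0j), (-0.11-0j)]]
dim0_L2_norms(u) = [5.61, 5.52, 6.75]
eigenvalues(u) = [(-2.65+1.56j), (-2.65-1.56j), (4.8+0j)]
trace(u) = -0.51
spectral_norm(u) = 9.61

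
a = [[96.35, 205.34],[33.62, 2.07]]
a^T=[[96.35, 33.62], [205.34, 2.07]]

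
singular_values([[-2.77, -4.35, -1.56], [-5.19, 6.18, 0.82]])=[8.39, 4.94]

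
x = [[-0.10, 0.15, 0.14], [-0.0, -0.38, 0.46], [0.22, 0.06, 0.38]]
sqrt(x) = [[1.59, 1.66, -1.2],[-1.66, -1.71, 1.89],[-0.11, -0.3, 0.90]]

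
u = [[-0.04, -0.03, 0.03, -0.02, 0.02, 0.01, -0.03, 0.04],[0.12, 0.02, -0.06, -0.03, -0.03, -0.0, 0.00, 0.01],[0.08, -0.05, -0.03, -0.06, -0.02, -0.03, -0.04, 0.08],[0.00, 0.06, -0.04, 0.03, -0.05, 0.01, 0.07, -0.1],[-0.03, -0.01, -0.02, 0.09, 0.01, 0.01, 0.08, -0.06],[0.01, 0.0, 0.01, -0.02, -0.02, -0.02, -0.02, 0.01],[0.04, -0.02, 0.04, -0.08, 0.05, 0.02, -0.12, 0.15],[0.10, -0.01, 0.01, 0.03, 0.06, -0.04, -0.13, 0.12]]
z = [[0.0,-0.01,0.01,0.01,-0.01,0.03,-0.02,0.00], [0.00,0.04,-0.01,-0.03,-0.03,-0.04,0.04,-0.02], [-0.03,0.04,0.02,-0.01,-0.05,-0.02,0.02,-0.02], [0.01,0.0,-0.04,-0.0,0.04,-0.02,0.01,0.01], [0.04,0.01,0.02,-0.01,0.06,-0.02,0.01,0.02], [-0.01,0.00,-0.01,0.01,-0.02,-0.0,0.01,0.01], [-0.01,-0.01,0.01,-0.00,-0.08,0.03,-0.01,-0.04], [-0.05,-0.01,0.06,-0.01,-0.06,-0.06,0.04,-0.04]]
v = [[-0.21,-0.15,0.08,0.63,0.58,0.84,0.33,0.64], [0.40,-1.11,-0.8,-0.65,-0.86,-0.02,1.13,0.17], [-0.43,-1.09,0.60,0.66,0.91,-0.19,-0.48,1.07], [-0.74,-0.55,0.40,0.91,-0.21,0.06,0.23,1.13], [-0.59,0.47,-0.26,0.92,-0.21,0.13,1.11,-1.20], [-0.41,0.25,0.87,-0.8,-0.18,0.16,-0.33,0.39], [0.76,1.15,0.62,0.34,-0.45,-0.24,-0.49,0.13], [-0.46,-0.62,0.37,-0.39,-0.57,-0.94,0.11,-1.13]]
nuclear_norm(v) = 12.56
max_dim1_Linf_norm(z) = 0.08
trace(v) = -1.48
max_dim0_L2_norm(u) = 0.24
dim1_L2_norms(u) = [0.08, 0.14, 0.15, 0.15, 0.14, 0.04, 0.22, 0.22]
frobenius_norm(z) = 0.23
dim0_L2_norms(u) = [0.19, 0.09, 0.1, 0.15, 0.1, 0.06, 0.21, 0.24]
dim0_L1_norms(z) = [0.15, 0.12, 0.18, 0.08, 0.35, 0.22, 0.16, 0.16]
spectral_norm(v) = 3.00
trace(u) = -0.03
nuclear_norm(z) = 0.47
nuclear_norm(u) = 0.83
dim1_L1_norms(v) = [3.46, 5.14, 5.43, 4.23, 4.89, 3.39, 4.18, 4.59]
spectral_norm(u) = 0.37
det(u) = 0.00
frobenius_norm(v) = 5.16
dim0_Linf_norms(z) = [0.05, 0.04, 0.06, 0.03, 0.08, 0.06, 0.04, 0.04]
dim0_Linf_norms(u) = [0.12, 0.06, 0.06, 0.09, 0.06, 0.04, 0.13, 0.15]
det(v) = 2.76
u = z @ v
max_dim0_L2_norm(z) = 0.14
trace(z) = 0.07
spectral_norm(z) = 0.18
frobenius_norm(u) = 0.44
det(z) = -0.00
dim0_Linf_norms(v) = [0.76, 1.15, 0.87, 0.92, 0.91, 0.94, 1.13, 1.2]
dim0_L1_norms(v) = [4.0, 5.39, 4.0, 5.3, 3.97, 2.58, 4.21, 5.86]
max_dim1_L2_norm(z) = 0.13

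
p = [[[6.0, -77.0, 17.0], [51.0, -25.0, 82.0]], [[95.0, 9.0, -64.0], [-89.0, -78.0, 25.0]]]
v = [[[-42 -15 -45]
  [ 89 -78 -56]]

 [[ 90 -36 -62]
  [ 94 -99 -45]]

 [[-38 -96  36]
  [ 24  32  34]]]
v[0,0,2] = -45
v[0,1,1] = -78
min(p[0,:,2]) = 17.0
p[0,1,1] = -25.0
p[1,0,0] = 95.0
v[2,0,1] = -96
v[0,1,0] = 89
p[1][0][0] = 95.0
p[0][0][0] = 6.0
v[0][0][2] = -45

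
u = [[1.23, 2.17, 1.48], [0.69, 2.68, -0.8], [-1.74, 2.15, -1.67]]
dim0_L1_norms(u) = [3.66, 7.0, 3.95]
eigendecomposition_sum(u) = [[(0.14+0.74j), -0.20-0.80j, 0.81+0.30j],[-0.10-0.29j, (0.13+0.31j), (-0.34-0.07j)],[(-0.9-0.3j), 1.00+0.28j, (-0.83+0.69j)]] + [[(0.14-0.74j),-0.20+0.80j,0.81-0.30j],  [-0.10+0.29j,(0.13-0.31j),-0.34+0.07j],  [(-0.9+0.3j),1.00-0.28j,(-0.83-0.69j)]] + [[0.94+0.00j, 2.57+0.00j, -0.13+0.00j], [0.89+0.00j, 2.43+0.00j, -0.13+0.00j], [(0.05+0j), (0.15+0j), -0.01+0.00j]]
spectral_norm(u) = 4.13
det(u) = 11.23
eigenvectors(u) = [[-0.30-0.52j, (-0.3+0.52j), (0.73+0j)], [0.15+0.19j, (0.15-0.19j), (0.69+0j)], [0.76+0.00j, (0.76-0j), 0.04+0.00j]]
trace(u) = 2.24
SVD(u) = [[0.43, -0.74, 0.52], [0.67, -0.12, -0.73], [0.60, 0.66, 0.44]] @ diag([4.131768567846329, 3.046722427518392, 0.8920038965237285]) @ [[-0.01, 0.98, -0.22], [-0.70, -0.16, -0.69], [-0.71, 0.15, 0.69]]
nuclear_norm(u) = 8.07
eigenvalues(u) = [(-0.56+1.74j), (-0.56-1.74j), (3.36+0j)]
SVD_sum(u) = [[-0.02, 1.73, -0.39], [-0.04, 2.71, -0.61], [-0.03, 2.43, -0.55]] + [[1.58, 0.37, 1.55],[0.27, 0.06, 0.26],[-1.43, -0.33, -1.4]] + [[-0.33,0.07,0.32],[0.46,-0.09,-0.45],[-0.28,0.06,0.27]]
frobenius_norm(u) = 5.21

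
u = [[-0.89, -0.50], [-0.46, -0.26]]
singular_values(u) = [1.15, 0.0]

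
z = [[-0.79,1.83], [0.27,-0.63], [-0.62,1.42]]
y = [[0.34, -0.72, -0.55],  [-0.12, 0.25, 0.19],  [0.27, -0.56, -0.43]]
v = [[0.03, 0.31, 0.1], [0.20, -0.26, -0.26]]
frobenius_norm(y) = 1.27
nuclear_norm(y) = 1.28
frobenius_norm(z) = 2.62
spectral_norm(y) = 1.27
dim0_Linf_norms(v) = [0.2, 0.31, 0.26]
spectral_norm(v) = 0.50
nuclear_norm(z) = 2.62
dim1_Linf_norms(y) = [0.72, 0.25, 0.56]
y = z @ v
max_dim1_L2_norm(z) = 1.99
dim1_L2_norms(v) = [0.33, 0.42]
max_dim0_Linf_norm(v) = 0.31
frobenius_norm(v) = 0.53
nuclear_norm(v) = 0.68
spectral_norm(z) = 2.62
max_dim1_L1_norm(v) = 0.72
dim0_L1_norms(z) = [1.68, 3.88]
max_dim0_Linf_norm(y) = 0.72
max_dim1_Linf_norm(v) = 0.31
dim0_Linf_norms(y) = [0.34, 0.72, 0.55]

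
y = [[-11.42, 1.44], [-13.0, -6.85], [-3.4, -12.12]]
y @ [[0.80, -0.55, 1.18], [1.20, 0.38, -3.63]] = [[-7.41, 6.83, -18.70], [-18.62, 4.55, 9.53], [-17.26, -2.74, 39.98]]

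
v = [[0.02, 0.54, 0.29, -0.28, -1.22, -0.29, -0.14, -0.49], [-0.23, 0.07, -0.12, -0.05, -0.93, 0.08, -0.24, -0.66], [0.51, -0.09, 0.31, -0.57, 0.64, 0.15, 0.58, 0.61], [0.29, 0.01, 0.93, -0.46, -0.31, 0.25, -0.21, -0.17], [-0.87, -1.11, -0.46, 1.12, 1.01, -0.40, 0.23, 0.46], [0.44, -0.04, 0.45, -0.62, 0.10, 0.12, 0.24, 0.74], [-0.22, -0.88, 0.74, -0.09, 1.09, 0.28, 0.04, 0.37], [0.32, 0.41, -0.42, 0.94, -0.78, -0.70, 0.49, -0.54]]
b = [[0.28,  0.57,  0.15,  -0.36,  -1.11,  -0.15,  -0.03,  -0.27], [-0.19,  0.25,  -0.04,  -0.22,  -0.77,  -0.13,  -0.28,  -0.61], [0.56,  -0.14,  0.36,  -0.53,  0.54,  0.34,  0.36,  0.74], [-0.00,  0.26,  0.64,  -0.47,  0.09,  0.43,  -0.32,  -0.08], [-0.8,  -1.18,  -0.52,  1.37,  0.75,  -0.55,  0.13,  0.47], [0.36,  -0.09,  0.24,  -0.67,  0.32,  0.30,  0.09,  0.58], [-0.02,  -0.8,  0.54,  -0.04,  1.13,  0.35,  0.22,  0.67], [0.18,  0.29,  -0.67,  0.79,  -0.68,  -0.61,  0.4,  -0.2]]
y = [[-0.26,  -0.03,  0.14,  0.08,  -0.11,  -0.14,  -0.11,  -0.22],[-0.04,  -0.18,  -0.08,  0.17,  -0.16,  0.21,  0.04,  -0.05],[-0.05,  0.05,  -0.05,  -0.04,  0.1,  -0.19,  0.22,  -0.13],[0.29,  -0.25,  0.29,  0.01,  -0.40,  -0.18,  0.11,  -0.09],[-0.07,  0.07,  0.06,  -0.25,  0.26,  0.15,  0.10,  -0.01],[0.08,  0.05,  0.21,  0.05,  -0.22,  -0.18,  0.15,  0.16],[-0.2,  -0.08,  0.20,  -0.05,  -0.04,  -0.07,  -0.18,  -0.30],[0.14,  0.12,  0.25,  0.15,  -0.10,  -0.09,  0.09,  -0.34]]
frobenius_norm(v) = 4.36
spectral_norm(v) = 3.11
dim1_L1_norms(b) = [2.92, 2.49, 3.57, 2.29, 5.77, 2.65, 3.77, 3.82]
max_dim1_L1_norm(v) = 5.66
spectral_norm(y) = 0.86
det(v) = -0.00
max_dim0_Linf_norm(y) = 0.4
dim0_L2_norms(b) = [1.11, 1.61, 1.28, 1.91, 2.13, 1.11, 0.74, 1.43]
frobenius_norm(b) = 4.18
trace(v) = 0.57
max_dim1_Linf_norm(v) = 1.22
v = y + b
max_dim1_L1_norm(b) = 5.77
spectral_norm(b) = 2.96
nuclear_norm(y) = 3.15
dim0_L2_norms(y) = [0.48, 0.36, 0.51, 0.36, 0.58, 0.45, 0.38, 0.55]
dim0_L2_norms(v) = [1.22, 1.58, 1.48, 1.77, 2.38, 0.96, 0.9, 1.5]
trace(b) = 1.49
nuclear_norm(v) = 9.05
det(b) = -0.00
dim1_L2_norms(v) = [1.51, 1.2, 1.35, 1.18, 2.21, 1.19, 1.67, 1.72]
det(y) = -0.00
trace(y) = -0.92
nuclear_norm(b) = 7.89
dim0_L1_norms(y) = [1.13, 0.83, 1.28, 0.8, 1.39, 1.21, 1.0, 1.3]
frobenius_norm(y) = 1.32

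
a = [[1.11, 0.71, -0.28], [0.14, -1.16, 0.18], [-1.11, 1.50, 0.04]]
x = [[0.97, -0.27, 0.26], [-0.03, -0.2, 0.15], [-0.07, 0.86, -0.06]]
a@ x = [[1.08, -0.68, 0.41], [0.16, 0.35, -0.15], [-1.12, 0.03, -0.07]]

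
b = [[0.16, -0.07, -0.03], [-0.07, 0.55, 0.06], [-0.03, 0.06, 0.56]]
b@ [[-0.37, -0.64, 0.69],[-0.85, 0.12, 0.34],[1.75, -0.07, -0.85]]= [[-0.05,-0.11,0.11], [-0.34,0.11,0.09], [0.94,-0.01,-0.48]]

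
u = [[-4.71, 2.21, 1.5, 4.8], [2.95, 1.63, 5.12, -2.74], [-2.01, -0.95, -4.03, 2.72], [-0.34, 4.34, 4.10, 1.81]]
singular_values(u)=[9.47, 8.52, 1.6, 0.3]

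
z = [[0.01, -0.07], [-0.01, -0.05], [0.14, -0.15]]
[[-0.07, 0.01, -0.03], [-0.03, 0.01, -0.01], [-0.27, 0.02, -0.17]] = z @ [[-1.08,  0.01,  -0.80], [0.81,  -0.15,  0.38]]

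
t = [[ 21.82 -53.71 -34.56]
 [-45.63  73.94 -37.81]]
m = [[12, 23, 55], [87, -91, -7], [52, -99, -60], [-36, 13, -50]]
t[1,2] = -37.81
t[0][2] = -34.56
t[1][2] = -37.81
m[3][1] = 13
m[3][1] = 13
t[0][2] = -34.56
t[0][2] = -34.56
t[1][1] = 73.94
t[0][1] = -53.71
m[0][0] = 12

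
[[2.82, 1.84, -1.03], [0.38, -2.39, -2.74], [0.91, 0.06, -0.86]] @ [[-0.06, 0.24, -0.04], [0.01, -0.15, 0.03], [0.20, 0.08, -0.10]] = [[-0.36, 0.32, 0.05], [-0.59, 0.23, 0.19], [-0.23, 0.14, 0.05]]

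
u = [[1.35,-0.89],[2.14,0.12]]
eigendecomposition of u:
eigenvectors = [[0.24+0.49j, 0.24-0.49j], [(0.84+0j), (0.84-0j)]]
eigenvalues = [(0.74+1.24j), (0.74-1.24j)]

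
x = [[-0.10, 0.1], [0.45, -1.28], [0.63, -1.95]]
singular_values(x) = [2.46, 0.07]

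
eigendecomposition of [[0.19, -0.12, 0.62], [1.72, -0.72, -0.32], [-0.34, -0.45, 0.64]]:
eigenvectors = [[(0.05+0j), 0.31-0.43j, 0.31+0.43j], [-0.96+0.00j, (-0.05-0.58j), (-0.05+0.58j)], [(-0.27+0j), 0.61+0.00j, 0.61-0.00j]]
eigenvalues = [(-0.9+0j), (0.5+0.67j), (0.5-0.67j)]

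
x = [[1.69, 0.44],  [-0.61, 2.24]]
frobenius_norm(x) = 2.91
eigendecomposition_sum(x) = [[0.84+0.83j, 0.22-0.98j], [-0.31+1.37j, 1.12-0.40j]] + [[(0.84-0.83j), 0.22+0.98j],[(-0.31-1.37j), (1.12+0.4j)]]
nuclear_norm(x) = 4.07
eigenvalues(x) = [(1.96+0.44j), (1.96-0.44j)]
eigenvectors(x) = [[(-0.34+0.55j), (-0.34-0.55j)], [-0.76+0.00j, (-0.76-0j)]]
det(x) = 4.05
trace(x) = 3.93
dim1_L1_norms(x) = [2.13, 2.85]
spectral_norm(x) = 2.32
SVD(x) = [[-0.02, 1.00], [1.0, 0.02]] @ diag([2.3217615366625832, 1.7460880180776122]) @ [[-0.28,0.96], [0.96,0.28]]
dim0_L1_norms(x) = [2.3, 2.68]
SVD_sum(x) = [[0.01, -0.04], [-0.64, 2.23]] + [[1.68, 0.48], [0.03, 0.01]]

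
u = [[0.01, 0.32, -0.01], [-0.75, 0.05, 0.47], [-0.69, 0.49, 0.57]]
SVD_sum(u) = [[-0.07, 0.03, 0.05],[-0.65, 0.28, 0.48],[-0.77, 0.32, 0.56]] + [[0.1, 0.29, -0.03], [-0.08, -0.23, 0.02], [0.06, 0.17, -0.01]] + [[-0.02, 0.01, -0.04], [-0.02, 0.00, -0.03], [0.02, -0.0, 0.02]]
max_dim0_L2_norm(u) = 1.02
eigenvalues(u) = [(0.65+0j), (-0.01+0.23j), (-0.01-0.23j)]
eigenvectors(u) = [[-0.20+0.00j, (-0.57-0.05j), -0.57+0.05j], [-0.43+0.00j, 0.05-0.40j, 0.05+0.40j], [-0.88+0.00j, (-0.72+0j), -0.72-0.00j]]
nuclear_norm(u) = 1.81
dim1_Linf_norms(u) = [0.32, 0.75, 0.69]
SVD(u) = [[0.07, 0.71, 0.7], [0.65, -0.57, 0.51], [0.76, 0.42, -0.50]] @ diag([1.3195001358634042, 0.42994919801395204, 0.06052337220956862]) @ [[-0.76, 0.32, 0.56], [0.34, 0.94, -0.08], [-0.55, 0.12, -0.83]]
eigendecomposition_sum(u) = [[(-0.24+0j), (0.03+0j), 0.19+0.00j], [(-0.51+0j), 0.06+0.00j, (0.41+0j)], [-1.04+0.00j, (0.12+0j), (0.83+0j)]] + [[0.12+0.16j, (0.15+0j), -0.10-0.04j], [(-0.12+0.08j), (-0.01+0.1j), 0.03-0.07j], [0.17+0.19j, (0.18-0.01j), -0.13-0.04j]] + [[0.12-0.16j, (0.15-0j), -0.10+0.04j], [-0.12-0.08j, -0.01-0.10j, 0.03+0.07j], [(0.17-0.19j), (0.18+0.01j), -0.13+0.04j]]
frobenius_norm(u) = 1.39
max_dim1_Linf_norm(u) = 0.75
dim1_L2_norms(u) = [0.32, 0.89, 1.02]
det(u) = 0.03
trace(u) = 0.63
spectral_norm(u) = 1.32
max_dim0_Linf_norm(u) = 0.75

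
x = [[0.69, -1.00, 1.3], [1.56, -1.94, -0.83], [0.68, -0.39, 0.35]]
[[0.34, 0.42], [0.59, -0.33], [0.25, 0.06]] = x @ [[0.3, -0.12], [-0.08, -0.07], [0.04, 0.33]]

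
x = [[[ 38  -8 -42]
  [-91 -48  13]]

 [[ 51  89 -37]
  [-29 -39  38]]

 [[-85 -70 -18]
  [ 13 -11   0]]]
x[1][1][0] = -29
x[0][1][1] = -48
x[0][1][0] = -91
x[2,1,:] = [13, -11, 0]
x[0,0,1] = -8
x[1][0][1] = 89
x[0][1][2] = 13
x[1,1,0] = -29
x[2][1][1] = -11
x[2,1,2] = 0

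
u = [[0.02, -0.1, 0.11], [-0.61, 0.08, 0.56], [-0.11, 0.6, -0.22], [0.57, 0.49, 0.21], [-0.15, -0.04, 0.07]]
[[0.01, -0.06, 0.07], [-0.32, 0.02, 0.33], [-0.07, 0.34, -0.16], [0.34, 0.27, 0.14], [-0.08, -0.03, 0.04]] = u@ [[0.57, 0.01, 0.04], [0.01, 0.56, -0.03], [0.04, -0.03, 0.63]]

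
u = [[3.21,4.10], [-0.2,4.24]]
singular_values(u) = [6.32, 2.28]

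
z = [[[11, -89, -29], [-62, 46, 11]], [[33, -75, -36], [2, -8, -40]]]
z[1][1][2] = -40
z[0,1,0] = -62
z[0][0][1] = -89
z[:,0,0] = [11, 33]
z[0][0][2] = -29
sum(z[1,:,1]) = -83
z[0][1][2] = 11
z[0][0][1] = -89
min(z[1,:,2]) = -40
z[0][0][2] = -29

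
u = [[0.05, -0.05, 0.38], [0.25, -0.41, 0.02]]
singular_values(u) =[0.5, 0.36]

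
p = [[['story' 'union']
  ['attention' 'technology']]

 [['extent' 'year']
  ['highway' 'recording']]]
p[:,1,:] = [['attention', 'technology'], ['highway', 'recording']]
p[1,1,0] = 'highway'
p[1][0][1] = 'year'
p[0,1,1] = 'technology'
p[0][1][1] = 'technology'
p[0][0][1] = 'union'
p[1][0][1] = 'year'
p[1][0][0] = 'extent'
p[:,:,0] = [['story', 'attention'], ['extent', 'highway']]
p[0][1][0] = 'attention'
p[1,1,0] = 'highway'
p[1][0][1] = 'year'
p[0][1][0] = 'attention'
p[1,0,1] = 'year'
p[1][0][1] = 'year'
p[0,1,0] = 'attention'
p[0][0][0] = 'story'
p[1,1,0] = 'highway'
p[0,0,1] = 'union'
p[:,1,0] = ['attention', 'highway']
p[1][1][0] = 'highway'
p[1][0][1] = 'year'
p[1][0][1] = 'year'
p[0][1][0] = 'attention'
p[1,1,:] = ['highway', 'recording']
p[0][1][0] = 'attention'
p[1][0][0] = 'extent'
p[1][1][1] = 'recording'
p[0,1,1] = 'technology'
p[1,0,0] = 'extent'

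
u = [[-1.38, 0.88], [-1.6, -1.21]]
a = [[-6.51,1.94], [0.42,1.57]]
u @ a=[[9.35, -1.3], [9.91, -5.00]]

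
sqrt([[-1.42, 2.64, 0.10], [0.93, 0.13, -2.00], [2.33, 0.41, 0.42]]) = [[0.51+1.02j, (0.86-0.77j), (-0.06-0.46j)],[(0.22-0.65j), 1.00+0.49j, (-0.72+0.29j)],[(0.78-0.59j), (0.26+0.44j), (1.06+0.26j)]]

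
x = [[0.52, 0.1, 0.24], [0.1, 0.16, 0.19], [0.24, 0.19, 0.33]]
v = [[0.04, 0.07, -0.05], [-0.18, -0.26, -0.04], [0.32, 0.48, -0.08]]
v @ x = [[0.02, 0.01, 0.01], [-0.13, -0.07, -0.11], [0.2, 0.09, 0.14]]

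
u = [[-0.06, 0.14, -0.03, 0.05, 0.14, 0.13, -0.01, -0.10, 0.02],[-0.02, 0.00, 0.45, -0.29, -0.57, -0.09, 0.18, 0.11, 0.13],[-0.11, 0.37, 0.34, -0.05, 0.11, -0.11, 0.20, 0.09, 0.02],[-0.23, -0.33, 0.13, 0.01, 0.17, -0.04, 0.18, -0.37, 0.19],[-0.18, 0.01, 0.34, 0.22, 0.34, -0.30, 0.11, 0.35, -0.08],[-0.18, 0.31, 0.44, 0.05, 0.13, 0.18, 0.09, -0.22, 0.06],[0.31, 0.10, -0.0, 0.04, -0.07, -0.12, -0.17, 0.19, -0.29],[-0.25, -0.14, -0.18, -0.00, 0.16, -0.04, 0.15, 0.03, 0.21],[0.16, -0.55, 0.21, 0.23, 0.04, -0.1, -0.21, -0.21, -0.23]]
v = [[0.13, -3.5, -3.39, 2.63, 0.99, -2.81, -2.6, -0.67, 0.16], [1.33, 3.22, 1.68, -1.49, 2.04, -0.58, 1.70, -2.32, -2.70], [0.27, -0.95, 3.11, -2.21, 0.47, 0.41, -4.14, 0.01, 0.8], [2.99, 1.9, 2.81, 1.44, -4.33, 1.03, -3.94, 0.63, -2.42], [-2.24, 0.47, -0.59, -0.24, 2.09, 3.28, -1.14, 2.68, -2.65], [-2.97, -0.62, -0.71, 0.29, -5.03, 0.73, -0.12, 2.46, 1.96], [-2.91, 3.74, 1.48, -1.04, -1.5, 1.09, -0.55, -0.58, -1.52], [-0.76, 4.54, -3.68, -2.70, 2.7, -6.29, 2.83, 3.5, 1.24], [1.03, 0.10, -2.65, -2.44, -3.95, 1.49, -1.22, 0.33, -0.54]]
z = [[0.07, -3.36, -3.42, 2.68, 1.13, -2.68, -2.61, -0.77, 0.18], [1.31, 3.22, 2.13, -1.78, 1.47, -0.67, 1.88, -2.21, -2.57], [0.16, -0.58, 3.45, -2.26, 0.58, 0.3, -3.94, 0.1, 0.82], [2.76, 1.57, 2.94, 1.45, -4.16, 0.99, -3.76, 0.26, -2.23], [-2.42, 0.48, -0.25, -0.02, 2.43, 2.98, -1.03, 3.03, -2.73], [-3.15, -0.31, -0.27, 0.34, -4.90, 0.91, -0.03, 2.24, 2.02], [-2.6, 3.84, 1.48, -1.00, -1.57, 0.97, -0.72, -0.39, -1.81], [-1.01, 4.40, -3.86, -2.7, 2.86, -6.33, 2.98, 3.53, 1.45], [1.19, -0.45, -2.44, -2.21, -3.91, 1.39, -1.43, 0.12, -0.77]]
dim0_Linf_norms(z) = [3.15, 4.4, 3.86, 2.7, 4.9, 6.33, 3.94, 3.53, 2.73]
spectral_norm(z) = 12.28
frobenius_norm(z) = 20.91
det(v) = -1851487.29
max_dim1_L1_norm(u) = 1.94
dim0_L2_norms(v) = [5.89, 7.9, 7.45, 5.53, 8.88, 7.98, 7.31, 5.67, 5.37]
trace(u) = 0.44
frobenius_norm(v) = 20.98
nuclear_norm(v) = 55.78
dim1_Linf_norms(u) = [0.14, 0.57, 0.37, 0.37, 0.35, 0.44, 0.31, 0.25, 0.55]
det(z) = -1903914.49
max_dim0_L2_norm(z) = 8.77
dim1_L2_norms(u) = [0.27, 0.83, 0.58, 0.64, 0.74, 0.66, 0.53, 0.46, 0.76]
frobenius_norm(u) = 1.88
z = v + u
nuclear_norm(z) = 55.46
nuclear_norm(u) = 4.32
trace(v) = 13.13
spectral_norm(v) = 12.09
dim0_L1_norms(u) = [1.5, 1.95, 2.12, 0.94, 1.73, 1.11, 1.3, 1.67, 1.23]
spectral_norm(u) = 1.02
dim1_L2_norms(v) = [6.84, 6.1, 5.81, 8.01, 6.02, 6.75, 5.67, 10.52, 5.81]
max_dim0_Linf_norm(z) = 6.33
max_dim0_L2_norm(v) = 8.88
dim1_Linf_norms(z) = [3.42, 3.22, 3.94, 4.16, 3.03, 4.9, 3.84, 6.33, 3.91]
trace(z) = 13.57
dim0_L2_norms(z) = [5.86, 7.69, 7.74, 5.55, 8.77, 7.83, 7.25, 5.69, 5.46]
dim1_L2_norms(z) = [6.79, 6.12, 5.83, 7.63, 6.22, 6.64, 5.66, 10.69, 5.69]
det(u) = 0.00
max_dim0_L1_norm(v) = 23.1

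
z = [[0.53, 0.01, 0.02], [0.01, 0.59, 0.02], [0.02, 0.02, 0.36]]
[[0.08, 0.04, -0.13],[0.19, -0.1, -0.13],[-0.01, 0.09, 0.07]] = z @ [[0.14, 0.07, -0.25], [0.33, -0.18, -0.23], [-0.06, 0.26, 0.23]]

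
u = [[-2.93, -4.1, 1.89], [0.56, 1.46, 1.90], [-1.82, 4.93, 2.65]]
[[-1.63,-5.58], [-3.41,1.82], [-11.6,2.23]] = u@ [[1.34, 0.94], [-1.16, 0.74], [-1.30, 0.11]]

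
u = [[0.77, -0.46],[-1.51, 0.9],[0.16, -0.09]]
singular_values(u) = [1.98, 0.0]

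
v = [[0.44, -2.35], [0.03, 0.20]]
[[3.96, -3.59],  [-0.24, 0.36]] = v @[[1.46, 0.87], [-1.41, 1.69]]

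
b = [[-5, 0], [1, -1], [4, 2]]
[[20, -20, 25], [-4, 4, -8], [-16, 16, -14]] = b @ [[-4, 4, -5], [0, 0, 3]]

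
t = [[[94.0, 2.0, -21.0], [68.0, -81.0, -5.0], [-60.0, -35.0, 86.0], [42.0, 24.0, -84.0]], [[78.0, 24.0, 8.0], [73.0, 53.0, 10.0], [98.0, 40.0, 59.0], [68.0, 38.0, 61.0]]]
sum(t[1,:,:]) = 610.0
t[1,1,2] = 10.0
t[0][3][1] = 24.0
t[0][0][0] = 94.0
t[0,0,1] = 2.0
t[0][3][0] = 42.0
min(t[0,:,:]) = -84.0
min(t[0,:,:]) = -84.0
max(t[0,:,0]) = 94.0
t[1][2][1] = 40.0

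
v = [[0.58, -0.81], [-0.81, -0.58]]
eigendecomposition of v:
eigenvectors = [[0.89, 0.46], [-0.46, 0.89]]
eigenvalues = [1.0, -1.0]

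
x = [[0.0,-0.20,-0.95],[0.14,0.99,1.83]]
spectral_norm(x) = 2.29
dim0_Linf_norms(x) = [0.14, 0.99, 1.83]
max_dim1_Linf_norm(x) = 1.83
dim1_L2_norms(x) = [0.97, 2.09]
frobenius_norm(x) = 2.30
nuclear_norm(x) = 2.54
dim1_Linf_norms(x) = [0.95, 1.83]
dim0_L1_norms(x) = [0.14, 1.19, 2.78]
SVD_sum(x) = [[-0.05, -0.41, -0.85],  [0.12, 0.90, 1.88]] + [[0.05, 0.21, -0.10], [0.02, 0.09, -0.05]]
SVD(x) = [[-0.41, 0.91], [0.91, 0.41]] @ diag([2.28569227741139, 0.25828436457117177]) @ [[0.06, 0.43, 0.90], [0.22, 0.87, -0.43]]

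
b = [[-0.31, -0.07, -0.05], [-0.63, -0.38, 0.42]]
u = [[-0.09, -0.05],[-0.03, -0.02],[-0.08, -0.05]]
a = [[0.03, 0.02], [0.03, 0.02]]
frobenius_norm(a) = 0.05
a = b @ u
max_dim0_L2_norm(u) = 0.12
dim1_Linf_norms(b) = [0.31, 0.63]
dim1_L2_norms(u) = [0.1, 0.04, 0.09]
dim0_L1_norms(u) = [0.2, 0.12]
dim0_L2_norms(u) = [0.12, 0.07]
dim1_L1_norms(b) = [0.43, 1.43]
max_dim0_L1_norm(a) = 0.06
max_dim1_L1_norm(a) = 0.05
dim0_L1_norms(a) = [0.06, 0.04]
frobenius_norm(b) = 0.91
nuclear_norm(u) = 0.15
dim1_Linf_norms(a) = [0.03, 0.03]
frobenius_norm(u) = 0.14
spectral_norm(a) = 0.05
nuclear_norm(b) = 1.09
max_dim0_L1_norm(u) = 0.2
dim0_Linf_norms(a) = [0.03, 0.02]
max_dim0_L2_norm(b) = 0.7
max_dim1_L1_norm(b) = 1.43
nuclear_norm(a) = 0.05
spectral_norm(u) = 0.14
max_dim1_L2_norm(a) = 0.04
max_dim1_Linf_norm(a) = 0.03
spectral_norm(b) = 0.88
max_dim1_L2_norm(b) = 0.85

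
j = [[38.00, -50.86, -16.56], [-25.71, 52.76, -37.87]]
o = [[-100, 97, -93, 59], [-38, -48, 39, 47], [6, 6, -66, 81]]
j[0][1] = -50.86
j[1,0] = -25.71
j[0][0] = 38.0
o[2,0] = 6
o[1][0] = -38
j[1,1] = 52.76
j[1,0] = -25.71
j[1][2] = -37.87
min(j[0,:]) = -50.86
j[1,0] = -25.71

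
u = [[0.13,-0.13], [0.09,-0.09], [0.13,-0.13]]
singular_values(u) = [0.29, 0.0]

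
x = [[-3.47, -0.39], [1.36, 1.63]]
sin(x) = [[0.2, -0.06], [0.22, 1.02]]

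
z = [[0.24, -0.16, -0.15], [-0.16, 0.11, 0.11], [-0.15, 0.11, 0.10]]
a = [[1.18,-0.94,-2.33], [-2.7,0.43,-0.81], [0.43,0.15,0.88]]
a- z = [[0.94, -0.78, -2.18], [-2.54, 0.32, -0.92], [0.58, 0.04, 0.78]]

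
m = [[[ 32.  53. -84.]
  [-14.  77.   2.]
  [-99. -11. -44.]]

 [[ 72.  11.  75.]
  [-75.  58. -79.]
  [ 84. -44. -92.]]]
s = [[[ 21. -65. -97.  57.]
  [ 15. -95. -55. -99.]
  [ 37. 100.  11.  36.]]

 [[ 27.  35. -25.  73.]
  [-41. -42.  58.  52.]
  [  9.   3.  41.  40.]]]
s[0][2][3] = 36.0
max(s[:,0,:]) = 73.0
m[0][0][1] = 53.0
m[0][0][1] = 53.0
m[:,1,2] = [2.0, -79.0]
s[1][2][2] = 41.0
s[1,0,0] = 27.0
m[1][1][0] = -75.0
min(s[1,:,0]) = -41.0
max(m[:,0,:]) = 75.0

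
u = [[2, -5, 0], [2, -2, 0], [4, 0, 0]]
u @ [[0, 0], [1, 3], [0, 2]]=[[-5, -15], [-2, -6], [0, 0]]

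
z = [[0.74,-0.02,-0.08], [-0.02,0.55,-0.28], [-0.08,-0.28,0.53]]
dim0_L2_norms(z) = [0.74, 0.62, 0.6]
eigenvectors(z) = [[0.14, 0.90, -0.41], [0.68, -0.4, -0.62], [0.72, 0.19, 0.67]]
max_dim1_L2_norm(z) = 0.74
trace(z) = 1.82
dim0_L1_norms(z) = [0.84, 0.85, 0.89]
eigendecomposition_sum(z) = [[0.01,0.02,0.03], [0.02,0.12,0.12], [0.03,0.12,0.13]] + [[0.59, -0.26, 0.13], [-0.26, 0.11, -0.06], [0.13, -0.06, 0.03]] + [[0.14, 0.22, -0.23], [0.22, 0.32, -0.35], [-0.23, -0.35, 0.37]]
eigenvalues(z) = [0.25, 0.73, 0.84]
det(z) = 0.15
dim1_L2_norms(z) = [0.74, 0.62, 0.6]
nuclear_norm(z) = 1.82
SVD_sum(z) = [[0.14, 0.22, -0.23], [0.22, 0.32, -0.35], [-0.23, -0.35, 0.37]] + [[0.59, -0.26, 0.13], [-0.26, 0.11, -0.06], [0.13, -0.06, 0.03]] + [[0.01, 0.02, 0.03],  [0.02, 0.12, 0.12],  [0.03, 0.12, 0.13]]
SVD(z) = [[-0.41, 0.90, 0.14], [-0.62, -0.4, 0.68], [0.67, 0.19, 0.72]] @ diag([0.8389684107310527, 0.7316801744914847, 0.2493514147774627]) @ [[-0.41, -0.62, 0.67], [0.9, -0.40, 0.19], [0.14, 0.68, 0.72]]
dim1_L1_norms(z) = [0.84, 0.85, 0.89]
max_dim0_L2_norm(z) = 0.74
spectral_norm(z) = 0.84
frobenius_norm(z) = 1.14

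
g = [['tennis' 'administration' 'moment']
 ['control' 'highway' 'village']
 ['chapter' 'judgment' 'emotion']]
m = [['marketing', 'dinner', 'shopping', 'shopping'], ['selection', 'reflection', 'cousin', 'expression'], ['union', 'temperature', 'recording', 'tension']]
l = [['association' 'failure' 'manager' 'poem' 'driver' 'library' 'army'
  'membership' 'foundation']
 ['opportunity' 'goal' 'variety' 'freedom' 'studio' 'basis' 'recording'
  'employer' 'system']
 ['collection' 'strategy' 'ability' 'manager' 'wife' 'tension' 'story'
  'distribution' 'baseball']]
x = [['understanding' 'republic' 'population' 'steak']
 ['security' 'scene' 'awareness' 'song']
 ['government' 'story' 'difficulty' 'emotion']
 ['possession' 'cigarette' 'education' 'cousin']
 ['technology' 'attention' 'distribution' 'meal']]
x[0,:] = ['understanding', 'republic', 'population', 'steak']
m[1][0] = 'selection'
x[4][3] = 'meal'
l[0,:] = ['association', 'failure', 'manager', 'poem', 'driver', 'library', 'army', 'membership', 'foundation']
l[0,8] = 'foundation'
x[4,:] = ['technology', 'attention', 'distribution', 'meal']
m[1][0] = 'selection'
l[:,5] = ['library', 'basis', 'tension']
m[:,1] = ['dinner', 'reflection', 'temperature']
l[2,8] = 'baseball'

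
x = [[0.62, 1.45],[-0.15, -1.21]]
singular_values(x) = [1.98, 0.27]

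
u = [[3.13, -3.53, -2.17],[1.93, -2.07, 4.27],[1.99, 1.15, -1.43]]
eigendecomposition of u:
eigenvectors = [[0.76+0.00j, (0.76-0j), -0.24+0.00j], [(0.16-0.49j), (0.16+0.49j), (-0.82+0j)], [0.18-0.34j, 0.18+0.34j, 0.52+0.00j]]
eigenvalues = [(1.91+3.25j), (1.91-3.25j), (-4.19+0j)]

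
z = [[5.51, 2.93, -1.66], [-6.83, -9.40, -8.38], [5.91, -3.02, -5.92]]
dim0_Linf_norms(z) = [6.83, 9.4, 8.38]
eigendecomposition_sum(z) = [[(2.76+1.09j), (1.02-0.27j), (-1.36+0.75j)], [(-3.45+1.45j), -0.68+1.14j, 0.56-1.88j], [2.94-1.22j, (0.58-0.96j), (-0.49+1.59j)]] + [[(2.76-1.09j), (1.02+0.27j), -1.36-0.75j],  [(-3.45-1.45j), (-0.68-1.14j), (0.56+1.88j)],  [2.94+1.22j, 0.58+0.96j, -0.49-1.59j]] + [[(-0.01-0j), 0.90-0.00j, (1.06-0j)], [0.07+0.00j, (-8.04+0j), (-9.51+0j)], [0.04+0.00j, -4.18+0.00j, (-4.95+0j)]]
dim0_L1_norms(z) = [18.25, 15.35, 15.96]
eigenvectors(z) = [[0.37+0.36j, (0.37-0.36j), (-0.1+0j)], [-0.65+0.00j, -0.65-0.00j, 0.88+0.00j], [(0.55+0j), 0.55-0.00j, 0.46+0.00j]]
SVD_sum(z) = [[1.54, 2.36, 2.02], [-6.34, -9.75, -8.34], [-1.28, -1.97, -1.68]] + [[4.39, -0.32, -2.96], [-0.33, 0.02, 0.23], [6.93, -0.51, -4.68]] + [[-0.42,0.89,-0.72],[-0.15,0.33,-0.26],[0.26,-0.55,0.44]]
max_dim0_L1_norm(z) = 18.25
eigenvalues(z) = [(1.59+3.82j), (1.59-3.82j), (-13+0j)]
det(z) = -222.87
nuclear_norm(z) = 26.43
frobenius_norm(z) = 18.06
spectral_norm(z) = 15.01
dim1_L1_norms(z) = [10.1, 24.61, 14.85]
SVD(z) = [[-0.23,-0.53,-0.81], [0.95,0.04,-0.3], [0.19,-0.84,0.50]] @ diag([15.008521743619532, 9.926494706428825, 1.4959204238662525]) @ [[-0.44, -0.68, -0.58], [-0.83, 0.06, 0.56], [0.35, -0.73, 0.59]]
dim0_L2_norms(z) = [10.58, 10.3, 10.39]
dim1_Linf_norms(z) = [5.51, 9.4, 5.92]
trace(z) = -9.81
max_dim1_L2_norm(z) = 14.33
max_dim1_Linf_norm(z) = 9.4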